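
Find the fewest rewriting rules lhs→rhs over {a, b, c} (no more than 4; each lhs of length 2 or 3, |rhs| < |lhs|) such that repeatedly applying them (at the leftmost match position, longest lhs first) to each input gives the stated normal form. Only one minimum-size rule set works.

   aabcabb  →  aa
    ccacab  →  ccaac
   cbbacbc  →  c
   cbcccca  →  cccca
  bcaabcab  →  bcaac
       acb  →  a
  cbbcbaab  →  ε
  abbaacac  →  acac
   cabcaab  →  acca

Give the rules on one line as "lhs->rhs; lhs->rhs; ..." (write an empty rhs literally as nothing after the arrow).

ab->; ba->; cab->ac; cb->

  | aabcabb => acabb => aacb => aa
  | ccacab => ccaac
  | cbbacbc => bacbc => cbc => c
  | cbcccca => cccca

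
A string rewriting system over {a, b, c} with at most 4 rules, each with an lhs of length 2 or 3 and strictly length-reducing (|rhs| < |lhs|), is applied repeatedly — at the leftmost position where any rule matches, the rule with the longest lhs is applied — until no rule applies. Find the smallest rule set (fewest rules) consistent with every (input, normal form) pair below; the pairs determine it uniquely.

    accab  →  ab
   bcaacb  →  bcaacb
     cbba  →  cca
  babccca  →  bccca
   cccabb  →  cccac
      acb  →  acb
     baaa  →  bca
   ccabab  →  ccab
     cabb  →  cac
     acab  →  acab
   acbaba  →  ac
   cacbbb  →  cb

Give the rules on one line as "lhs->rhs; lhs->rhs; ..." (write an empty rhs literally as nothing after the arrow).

acc->; ba->; baa->bc; bb->c

  | accab => ab
  | bcaacb
  | cbba => cca
  | babccca => bccca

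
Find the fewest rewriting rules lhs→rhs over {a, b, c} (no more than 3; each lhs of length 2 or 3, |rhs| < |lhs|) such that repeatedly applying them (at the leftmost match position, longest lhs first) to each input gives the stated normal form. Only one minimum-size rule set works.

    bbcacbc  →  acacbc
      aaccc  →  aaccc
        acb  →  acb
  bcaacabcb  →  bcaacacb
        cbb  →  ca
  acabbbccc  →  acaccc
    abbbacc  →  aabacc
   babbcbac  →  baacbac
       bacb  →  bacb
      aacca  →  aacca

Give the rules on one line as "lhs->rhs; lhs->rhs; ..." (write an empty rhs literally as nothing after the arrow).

  | bbcacbc => acacbc
  | aaccc
  | acb
  | bcaacabcb => bcaacacb

bb->a; cab->ca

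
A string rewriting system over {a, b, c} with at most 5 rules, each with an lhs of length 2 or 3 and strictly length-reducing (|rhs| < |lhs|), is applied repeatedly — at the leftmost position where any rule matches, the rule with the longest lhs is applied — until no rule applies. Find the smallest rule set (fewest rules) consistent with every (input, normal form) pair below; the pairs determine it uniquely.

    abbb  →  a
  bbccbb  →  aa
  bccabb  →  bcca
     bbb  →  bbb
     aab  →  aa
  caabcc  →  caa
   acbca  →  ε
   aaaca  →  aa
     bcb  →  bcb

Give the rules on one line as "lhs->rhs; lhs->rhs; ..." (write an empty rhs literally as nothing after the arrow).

ab->a; ac->a; aca->; bbc->aa

  | abbb => abb => ab => a
  | bbccbb => aacbb => aabb => aab => aa
  | bccabb => bccab => bcca
  | bbb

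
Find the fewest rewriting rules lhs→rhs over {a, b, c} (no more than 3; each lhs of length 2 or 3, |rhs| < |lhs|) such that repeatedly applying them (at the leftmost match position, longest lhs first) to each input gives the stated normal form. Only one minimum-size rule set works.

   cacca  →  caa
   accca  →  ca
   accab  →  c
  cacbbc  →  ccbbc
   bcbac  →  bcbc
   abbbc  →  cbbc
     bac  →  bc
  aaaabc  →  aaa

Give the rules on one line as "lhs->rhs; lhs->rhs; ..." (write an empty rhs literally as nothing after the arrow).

ab->c; ac->c; acc->a

  | cacca => caa
  | accca => aca => ca
  | accab => aab => ac => c
  | cacbbc => ccbbc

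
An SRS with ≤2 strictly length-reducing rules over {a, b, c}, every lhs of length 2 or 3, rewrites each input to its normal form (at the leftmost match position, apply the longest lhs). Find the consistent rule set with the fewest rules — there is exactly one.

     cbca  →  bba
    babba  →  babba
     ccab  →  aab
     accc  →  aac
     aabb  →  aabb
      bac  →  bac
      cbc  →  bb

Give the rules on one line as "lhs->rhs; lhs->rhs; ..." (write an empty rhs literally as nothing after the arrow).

  | cbca => bba
  | babba
  | ccab => aab
  | accc => aac

cbc->bb; cc->a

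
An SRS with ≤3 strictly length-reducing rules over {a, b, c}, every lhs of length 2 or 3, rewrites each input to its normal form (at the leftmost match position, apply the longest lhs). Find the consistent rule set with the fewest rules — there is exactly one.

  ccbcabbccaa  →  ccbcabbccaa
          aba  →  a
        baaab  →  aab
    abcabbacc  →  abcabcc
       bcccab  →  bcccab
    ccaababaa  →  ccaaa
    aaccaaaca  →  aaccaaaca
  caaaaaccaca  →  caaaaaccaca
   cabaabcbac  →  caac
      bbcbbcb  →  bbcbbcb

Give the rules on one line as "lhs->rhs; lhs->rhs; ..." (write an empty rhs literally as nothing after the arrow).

ba->; cba->a

  | ccbcabbccaa
  | aba => a
  | baaab => aab
  | abcabbacc => abcabcc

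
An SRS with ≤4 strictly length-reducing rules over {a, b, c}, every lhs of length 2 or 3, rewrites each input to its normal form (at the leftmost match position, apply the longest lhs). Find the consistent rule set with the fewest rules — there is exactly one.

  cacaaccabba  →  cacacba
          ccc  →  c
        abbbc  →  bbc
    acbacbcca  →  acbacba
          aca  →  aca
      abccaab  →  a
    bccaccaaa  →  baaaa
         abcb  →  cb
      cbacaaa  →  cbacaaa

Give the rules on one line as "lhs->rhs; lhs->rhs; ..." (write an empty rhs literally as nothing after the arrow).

aac->a; ab->; cc->

  | cacaaccabba => cacacabba => cacacba
  | ccc => c
  | abbbc => bbc
  | acbacbcca => acbacba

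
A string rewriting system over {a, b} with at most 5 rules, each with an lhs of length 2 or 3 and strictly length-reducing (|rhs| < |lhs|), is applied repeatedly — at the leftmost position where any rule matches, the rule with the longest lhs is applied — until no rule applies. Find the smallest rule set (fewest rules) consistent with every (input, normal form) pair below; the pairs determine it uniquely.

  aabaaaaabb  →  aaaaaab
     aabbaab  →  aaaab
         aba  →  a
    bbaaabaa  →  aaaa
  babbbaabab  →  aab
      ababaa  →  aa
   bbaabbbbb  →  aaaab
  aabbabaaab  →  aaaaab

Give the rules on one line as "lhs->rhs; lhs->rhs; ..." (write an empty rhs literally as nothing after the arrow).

  | aabaaaaabb => aaaaaabb => aaaaaab
  | aabbaab => aaaab
  | aba => a
  | bbaaabaa => aaabaa => aaaa

ba->; bb->b; bba->a; bbb->ab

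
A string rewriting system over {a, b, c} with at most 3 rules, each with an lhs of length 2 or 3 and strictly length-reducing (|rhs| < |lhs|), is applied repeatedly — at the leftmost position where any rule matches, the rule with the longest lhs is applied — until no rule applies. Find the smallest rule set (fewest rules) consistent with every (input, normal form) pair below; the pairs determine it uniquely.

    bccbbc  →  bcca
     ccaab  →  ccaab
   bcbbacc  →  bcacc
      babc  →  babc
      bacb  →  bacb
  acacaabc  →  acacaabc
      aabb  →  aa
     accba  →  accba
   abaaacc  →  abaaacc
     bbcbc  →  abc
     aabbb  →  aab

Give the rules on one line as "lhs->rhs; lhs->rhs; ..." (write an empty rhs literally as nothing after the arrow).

bb->; bbc->a

  | bccbbc => bcca
  | ccaab
  | bcbbacc => bcacc
  | babc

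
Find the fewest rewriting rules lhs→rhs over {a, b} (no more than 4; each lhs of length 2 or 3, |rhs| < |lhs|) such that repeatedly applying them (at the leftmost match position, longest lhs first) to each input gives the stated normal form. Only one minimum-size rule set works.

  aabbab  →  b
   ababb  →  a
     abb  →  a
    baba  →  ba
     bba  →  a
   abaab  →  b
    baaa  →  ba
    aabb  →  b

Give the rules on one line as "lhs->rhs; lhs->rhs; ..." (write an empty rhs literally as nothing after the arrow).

  | aabbab => bbbab => bab => b
  | ababb => abb => a
  | abb => a
  | baba => ba

aa->b; baa->aa; bab->b; bb->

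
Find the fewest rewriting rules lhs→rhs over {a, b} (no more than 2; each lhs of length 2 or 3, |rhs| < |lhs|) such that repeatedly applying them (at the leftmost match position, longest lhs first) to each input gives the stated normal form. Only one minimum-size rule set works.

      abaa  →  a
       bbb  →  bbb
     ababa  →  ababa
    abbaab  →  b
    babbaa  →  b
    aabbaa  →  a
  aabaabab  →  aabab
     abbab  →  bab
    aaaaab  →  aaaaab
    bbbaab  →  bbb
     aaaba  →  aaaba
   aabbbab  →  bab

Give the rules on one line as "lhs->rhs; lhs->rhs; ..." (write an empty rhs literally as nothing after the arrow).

abb->b; baa->

  | abaa => a
  | bbb
  | ababa
  | abbaab => baab => b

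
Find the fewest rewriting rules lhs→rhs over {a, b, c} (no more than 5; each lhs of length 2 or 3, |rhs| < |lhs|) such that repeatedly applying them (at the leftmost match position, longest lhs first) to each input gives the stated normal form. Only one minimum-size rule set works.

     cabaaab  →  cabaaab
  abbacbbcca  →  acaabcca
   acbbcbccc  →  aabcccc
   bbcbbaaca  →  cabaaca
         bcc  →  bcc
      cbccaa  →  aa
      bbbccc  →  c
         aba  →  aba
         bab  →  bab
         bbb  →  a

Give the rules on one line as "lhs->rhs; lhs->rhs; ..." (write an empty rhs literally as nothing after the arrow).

acc->; bb->c; bcb->bc; cb->a

  | cabaaab
  | abbacbbcca => acacbbcca => acaabcca
  | acbbcbccc => aabcbccc => aabcccc
  | bbcbbaaca => ccbbaaca => cabaaca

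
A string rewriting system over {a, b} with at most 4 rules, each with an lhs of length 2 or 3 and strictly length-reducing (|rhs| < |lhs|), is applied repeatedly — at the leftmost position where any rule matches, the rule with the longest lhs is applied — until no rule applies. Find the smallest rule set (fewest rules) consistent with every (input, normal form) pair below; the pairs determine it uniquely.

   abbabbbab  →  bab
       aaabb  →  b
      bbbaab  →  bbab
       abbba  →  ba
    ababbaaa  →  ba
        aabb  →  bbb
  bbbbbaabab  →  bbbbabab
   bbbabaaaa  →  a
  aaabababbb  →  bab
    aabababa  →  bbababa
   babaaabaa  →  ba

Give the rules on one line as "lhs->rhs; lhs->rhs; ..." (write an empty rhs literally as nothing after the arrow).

aa->b; abb->; baa->a

  | abbabbbab => abbbab => bab
  | aaabb => babb => b
  | bbbaab => bbab
  | abbba => ba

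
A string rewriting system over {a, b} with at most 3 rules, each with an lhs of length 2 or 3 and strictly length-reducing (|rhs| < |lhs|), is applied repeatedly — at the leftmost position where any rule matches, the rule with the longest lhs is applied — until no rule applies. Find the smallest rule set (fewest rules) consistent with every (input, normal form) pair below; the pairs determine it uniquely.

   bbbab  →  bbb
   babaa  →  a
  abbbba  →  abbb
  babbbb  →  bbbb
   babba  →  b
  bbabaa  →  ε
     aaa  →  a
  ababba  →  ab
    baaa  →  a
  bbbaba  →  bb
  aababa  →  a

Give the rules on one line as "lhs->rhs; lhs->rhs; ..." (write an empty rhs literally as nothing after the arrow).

aa->a; ba->

  | bbbab => bbb
  | babaa => baa => a
  | abbbba => abbb
  | babbbb => bbbb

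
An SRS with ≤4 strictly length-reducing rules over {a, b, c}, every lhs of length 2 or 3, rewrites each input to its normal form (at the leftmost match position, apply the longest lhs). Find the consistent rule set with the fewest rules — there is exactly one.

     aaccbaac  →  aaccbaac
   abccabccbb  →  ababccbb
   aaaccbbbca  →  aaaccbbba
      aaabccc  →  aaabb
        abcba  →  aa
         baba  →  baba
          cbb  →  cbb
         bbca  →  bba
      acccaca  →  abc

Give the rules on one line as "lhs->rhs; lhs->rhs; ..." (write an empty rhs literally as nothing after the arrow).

  | aaccbaac
  | abccabccbb => abcabccbb => ababccbb
  | aaaccbbbca => aaaccbbba
  | aaabccc => aaabb

aca->c; bcb->; ca->a; ccc->b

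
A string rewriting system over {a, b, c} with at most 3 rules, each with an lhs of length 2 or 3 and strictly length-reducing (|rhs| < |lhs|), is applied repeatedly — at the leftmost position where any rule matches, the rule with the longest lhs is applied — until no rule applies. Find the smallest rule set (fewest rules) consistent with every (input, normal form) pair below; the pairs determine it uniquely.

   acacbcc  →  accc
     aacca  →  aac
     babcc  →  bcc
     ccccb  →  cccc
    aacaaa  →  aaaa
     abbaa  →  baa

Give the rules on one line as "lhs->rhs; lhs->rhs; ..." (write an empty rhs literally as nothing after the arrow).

  | acacbcc => acbcc => accc
  | aacca => aac
  | babcc => bcc
  | ccccb => cccc

ab->; ca->; cb->c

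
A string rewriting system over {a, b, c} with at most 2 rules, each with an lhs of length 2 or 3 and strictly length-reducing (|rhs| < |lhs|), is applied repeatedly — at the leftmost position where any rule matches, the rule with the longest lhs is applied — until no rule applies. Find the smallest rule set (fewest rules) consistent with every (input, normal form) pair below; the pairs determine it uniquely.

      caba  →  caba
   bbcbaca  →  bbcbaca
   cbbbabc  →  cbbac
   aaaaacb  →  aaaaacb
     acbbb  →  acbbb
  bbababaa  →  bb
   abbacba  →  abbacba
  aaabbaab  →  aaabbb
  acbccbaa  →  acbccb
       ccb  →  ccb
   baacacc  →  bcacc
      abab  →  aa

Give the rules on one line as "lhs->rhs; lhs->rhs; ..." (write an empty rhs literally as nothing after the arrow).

baa->b; bab->a

  | caba
  | bbcbaca
  | cbbbabc => cbbac
  | aaaaacb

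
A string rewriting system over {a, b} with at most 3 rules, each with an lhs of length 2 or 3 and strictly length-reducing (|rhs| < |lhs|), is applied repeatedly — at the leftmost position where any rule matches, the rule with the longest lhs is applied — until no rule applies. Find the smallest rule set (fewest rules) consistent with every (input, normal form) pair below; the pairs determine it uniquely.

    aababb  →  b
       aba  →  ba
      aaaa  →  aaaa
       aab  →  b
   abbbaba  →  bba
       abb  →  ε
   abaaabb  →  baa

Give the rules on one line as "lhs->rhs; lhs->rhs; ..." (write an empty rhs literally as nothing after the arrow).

ab->b; abb->

  | aababb => ababb => babb => b
  | aba => ba
  | aaaa
  | aab => ab => b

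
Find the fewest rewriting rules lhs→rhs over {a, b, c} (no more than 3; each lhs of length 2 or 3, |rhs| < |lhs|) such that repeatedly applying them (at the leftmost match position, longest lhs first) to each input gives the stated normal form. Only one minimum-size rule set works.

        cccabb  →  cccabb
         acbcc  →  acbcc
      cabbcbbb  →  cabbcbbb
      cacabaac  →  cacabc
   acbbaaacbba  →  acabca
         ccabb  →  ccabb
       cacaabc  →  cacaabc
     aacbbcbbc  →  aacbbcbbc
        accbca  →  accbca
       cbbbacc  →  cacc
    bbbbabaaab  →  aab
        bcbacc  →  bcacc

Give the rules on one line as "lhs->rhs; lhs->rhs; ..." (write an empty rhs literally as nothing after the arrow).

  | cccabb
  | acbcc
  | cabbcbbb
  | cacabaac => cacaaac => cacabc

aaa->ab; ba->a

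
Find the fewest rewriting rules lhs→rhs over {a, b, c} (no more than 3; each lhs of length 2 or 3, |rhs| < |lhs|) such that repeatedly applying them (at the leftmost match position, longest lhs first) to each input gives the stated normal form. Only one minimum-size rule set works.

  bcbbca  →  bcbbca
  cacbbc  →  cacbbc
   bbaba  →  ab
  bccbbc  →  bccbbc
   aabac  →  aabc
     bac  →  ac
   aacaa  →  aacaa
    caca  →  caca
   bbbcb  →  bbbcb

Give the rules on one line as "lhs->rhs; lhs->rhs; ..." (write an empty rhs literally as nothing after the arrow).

aba->ab; ba->a

  | bcbbca
  | cacbbc
  | bbaba => baba => aba => ab
  | bccbbc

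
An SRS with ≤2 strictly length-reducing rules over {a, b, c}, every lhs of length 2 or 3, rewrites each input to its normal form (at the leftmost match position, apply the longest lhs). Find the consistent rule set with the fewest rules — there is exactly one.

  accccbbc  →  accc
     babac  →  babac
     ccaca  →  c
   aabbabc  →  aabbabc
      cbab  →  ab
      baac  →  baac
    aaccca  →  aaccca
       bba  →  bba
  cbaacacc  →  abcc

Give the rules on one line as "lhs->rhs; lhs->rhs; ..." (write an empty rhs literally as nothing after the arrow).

  | accccbbc => acccbc => accc
  | babac
  | ccaca => ccb => c
  | aabbabc

aca->b; cb->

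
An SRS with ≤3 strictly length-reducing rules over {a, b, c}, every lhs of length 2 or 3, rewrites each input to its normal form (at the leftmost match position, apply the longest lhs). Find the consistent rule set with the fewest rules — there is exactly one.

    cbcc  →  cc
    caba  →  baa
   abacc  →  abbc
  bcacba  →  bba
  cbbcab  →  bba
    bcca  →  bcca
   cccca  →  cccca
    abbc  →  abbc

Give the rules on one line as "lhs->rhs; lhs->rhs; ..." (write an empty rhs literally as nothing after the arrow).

  | cbcc => cc
  | caba => baa
  | abacc => abbc
  | bcacba => bcbba => bba

ac->b; cab->ba; cb->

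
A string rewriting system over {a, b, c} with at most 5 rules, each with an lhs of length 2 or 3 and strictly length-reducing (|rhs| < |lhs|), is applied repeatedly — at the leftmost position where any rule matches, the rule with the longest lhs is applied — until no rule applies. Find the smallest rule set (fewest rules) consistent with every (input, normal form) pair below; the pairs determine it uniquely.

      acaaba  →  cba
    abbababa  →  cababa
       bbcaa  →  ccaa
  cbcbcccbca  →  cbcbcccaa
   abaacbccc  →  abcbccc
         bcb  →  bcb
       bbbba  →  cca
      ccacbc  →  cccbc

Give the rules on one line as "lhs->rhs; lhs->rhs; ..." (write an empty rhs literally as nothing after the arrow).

aab->b; ac->c; bb->c; bca->aa

  | acaaba => caaba => cba
  | abbababa => acababa => cababa
  | bbcaa => ccaa
  | cbcbcccbca => cbcbcccaa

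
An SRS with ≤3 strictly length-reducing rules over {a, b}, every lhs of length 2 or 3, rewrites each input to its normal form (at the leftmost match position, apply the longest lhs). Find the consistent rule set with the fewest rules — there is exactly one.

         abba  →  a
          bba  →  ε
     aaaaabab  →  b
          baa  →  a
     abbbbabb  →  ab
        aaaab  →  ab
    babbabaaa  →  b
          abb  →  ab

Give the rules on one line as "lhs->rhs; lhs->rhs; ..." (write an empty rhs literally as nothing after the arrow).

aa->b; ba->; bb->b

  | abba => aba => a
  | bba => ba => ε
  | aaaaabab => baaabab => aabab => bbab => bab => b
  | baa => a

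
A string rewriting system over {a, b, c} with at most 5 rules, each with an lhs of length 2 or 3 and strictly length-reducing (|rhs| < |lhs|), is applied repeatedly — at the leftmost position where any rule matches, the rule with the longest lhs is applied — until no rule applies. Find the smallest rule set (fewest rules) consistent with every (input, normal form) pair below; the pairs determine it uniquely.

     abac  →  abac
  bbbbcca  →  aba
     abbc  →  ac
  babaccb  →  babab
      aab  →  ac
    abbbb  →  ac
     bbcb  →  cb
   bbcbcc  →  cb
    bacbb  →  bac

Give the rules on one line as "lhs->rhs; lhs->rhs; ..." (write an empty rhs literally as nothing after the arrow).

  | abac
  | bbbbcca => abcca => aba
  | abbc => ac
  | babaccb => babab

aab->ac; bb->; bbb->a; cc->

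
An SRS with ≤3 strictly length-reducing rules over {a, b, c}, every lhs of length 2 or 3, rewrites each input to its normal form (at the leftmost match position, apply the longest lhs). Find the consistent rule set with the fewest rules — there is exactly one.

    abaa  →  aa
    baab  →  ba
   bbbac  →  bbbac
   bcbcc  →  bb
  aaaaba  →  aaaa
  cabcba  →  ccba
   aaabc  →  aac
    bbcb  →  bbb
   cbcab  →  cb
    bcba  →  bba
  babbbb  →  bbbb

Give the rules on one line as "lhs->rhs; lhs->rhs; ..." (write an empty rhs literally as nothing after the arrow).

ab->; bc->b

  | abaa => aa
  | baab => ba
  | bbbac
  | bcbcc => bbcc => bbc => bb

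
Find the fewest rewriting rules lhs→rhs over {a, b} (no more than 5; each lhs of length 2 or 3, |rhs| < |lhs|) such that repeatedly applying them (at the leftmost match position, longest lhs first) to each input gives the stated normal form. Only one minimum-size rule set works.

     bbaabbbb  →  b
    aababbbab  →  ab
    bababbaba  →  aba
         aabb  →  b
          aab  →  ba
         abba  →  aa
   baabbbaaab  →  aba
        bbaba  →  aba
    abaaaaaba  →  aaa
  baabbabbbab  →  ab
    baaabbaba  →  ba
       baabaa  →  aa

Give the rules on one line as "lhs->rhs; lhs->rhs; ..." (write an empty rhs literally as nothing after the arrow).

  | bbaabbbb => aabbbb => babbb => bbb => b
  | aababbbab => baabbbab => abbbab => abab => ab
  | bababbaba => babbaba => bbaba => aba
  | aabb => bab => b

aab->ba; baa->a; bab->b; bb->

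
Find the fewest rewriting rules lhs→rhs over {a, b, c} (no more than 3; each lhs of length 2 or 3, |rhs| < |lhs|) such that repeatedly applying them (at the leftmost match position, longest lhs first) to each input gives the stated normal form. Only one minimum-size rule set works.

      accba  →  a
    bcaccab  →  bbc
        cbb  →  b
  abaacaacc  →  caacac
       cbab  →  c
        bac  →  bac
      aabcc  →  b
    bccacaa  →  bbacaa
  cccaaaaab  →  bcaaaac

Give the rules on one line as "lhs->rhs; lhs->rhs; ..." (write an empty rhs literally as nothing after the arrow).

  | accba => abba => cba => a
  | bcaccab => bcabab => bccab => bbab => bbc
  | cbb => b
  | abaacaacc => caacaacc => caacaab => caacac

ab->c; cb->; cc->b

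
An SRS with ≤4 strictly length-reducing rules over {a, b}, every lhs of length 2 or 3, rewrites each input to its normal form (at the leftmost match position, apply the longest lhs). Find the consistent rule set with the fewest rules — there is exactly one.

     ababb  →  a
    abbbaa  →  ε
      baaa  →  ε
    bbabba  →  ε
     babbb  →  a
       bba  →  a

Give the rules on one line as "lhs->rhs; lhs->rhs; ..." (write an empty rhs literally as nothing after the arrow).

aa->; ba->; bb->; bbb->a

  | ababb => abb => a
  | abbbaa => aaaa => aa => ε
  | baaa => aa => ε
  | bbabba => abba => aa => ε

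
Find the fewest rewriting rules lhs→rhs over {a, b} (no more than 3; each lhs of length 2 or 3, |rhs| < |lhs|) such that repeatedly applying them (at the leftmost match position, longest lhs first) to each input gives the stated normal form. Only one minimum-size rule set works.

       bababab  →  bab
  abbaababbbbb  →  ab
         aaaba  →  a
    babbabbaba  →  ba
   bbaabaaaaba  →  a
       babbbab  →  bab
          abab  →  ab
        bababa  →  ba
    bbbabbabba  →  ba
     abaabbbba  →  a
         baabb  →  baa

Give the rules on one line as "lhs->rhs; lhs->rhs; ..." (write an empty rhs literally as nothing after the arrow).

  | bababab => babab => bab
  | abbaababbbbb => aaababbbbb => ababbbbb => abbbbb => abbb => ab
  | aaaba => aba => a
  | babbabbaba => baabbaba => baaaba => baba => ba

aaa->a; aba->a; bb->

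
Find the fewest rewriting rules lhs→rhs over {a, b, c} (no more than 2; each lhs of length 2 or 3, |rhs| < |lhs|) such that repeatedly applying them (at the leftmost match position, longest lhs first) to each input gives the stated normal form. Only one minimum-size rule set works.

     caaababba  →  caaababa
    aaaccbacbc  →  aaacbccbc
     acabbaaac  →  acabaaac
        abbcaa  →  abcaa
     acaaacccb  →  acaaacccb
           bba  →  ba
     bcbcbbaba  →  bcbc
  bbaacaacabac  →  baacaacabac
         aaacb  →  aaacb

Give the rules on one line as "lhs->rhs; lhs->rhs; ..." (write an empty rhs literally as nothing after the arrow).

bb->b; cba->bc

  | caaababba => caaababa
  | aaaccbacbc => aaacbccbc
  | acabbaaac => acabaaac
  | abbcaa => abcaa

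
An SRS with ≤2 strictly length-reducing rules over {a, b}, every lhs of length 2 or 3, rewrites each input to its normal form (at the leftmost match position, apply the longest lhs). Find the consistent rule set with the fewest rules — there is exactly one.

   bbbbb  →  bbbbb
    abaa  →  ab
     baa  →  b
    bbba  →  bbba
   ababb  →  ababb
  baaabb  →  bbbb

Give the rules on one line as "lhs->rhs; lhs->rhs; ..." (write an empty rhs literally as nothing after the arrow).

  | bbbbb
  | abaa => ab
  | baa => b
  | bbba

aa->; aaa->b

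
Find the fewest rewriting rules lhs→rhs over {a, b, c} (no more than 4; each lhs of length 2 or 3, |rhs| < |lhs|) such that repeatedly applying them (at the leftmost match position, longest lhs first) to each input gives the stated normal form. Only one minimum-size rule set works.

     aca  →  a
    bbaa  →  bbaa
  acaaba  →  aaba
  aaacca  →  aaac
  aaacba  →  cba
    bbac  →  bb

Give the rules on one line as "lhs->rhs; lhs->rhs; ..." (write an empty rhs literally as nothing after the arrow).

  | aca => a
  | bbaa
  | acaaba => aaba
  | aaacca => aaac

acb->cb; bac->b; ca->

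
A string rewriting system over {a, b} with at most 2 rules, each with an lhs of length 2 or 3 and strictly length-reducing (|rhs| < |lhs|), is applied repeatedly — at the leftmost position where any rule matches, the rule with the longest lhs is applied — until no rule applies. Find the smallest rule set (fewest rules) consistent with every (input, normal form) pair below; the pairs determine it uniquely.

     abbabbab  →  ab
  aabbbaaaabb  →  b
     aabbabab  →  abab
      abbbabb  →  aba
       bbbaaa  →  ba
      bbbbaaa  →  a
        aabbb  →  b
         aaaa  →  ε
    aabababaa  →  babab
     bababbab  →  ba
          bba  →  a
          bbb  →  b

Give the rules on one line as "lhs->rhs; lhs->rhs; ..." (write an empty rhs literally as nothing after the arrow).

  | abbabbab => aabbab => bbab => ab
  | aabbbaaaabb => bbbaaaabb => baaaabb => baabb => bbb => b
  | aabbabab => bbabab => abab
  | abbbabb => ababb => aba

aa->; bb->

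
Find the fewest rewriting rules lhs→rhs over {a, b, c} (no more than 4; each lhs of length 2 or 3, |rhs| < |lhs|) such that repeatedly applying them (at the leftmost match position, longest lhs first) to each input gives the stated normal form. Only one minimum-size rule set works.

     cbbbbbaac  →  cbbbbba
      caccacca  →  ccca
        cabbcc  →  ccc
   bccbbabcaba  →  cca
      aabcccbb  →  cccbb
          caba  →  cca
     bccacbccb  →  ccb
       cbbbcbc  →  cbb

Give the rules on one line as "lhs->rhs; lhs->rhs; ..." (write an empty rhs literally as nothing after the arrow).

ab->c; ac->; bc->

  | cbbbbbaac => cbbbbba
  | caccacca => ccacca => ccca
  | cabbcc => ccbcc => ccc
  | bccbbabcaba => cbbabcaba => cbbccaba => cbcaba => caba => cca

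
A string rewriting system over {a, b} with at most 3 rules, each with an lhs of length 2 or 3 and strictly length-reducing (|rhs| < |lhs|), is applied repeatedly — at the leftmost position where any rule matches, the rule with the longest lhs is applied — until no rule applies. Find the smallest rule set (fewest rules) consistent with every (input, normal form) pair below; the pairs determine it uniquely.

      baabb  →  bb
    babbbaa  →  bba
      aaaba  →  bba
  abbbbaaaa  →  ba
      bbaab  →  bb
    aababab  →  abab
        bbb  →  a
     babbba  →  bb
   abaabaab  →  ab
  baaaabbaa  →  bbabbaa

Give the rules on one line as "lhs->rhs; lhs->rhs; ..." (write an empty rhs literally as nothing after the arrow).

aaa->b; aab->; bbb->a

  | baabb => bb
  | babbbaa => baaaa => bba
  | aaaba => bba
  | abbbbaaaa => aabaaaa => aaaa => ba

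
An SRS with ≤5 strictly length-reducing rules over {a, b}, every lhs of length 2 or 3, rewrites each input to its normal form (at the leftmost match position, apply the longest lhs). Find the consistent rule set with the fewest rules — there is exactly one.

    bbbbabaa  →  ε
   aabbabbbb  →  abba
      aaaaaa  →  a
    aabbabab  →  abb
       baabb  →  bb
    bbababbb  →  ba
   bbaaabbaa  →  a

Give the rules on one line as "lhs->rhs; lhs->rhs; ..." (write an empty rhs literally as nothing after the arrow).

  | bbbbabaa => bababaa => baabaa => baa => ε
  | aabbabbbb => abbabbbb => abbabbb => abbabb => abbab => abba
  | aaaaaa => aaaaa => aaaa => aaa => aa => a
  | aabbabab => abbabab => abbaab => abb

aa->a; baa->; bab->ba; bbb->ba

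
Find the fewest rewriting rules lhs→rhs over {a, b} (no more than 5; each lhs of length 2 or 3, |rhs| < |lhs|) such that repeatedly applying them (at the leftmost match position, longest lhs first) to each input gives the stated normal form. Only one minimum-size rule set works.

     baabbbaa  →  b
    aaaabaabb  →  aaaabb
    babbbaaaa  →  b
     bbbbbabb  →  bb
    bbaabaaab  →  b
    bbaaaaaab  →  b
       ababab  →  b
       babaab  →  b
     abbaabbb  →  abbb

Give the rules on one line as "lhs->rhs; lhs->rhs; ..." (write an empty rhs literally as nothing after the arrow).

aba->; ba->b; bab->b; bba->ba

  | baabbbaa => babbbaa => bbbaa => bbaa => baa => ba => b
  | aaaabaabb => aaaabb
  | babbbaaaa => bbbaaaa => bbaaaa => baaaa => baaa => baa => ba => b
  | bbbbbabb => bbbbabb => bbbabb => bbabb => babb => bb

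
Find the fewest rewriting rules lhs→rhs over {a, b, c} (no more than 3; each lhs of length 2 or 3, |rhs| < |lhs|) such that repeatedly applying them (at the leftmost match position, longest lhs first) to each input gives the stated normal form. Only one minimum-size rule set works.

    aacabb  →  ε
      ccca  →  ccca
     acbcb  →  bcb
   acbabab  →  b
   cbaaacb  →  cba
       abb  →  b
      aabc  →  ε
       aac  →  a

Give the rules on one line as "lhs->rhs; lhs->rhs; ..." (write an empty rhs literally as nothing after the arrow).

  | aacabb => aabb => ab => ε
  | ccca
  | acbcb => bcb
  | acbabab => babab => bab => b

ab->; ac->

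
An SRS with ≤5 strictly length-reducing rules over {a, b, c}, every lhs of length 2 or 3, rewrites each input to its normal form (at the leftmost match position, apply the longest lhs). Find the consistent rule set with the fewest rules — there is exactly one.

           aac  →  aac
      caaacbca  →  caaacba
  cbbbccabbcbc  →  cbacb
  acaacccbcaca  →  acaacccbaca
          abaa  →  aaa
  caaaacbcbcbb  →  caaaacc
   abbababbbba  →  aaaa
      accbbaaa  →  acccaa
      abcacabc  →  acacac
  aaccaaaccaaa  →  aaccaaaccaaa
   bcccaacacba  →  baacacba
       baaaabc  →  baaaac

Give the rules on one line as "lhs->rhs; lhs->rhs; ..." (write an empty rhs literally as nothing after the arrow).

ab->a; bb->; bba->c; bc->b

  | aac
  | caaacbca => caaacba
  | cbbbccabbcbc => cbccabbcbc => cbcabbcbc => cbabbcbc => cbabcbc => cbacbc => cbacb
  | acaacccbcaca => acaacccbaca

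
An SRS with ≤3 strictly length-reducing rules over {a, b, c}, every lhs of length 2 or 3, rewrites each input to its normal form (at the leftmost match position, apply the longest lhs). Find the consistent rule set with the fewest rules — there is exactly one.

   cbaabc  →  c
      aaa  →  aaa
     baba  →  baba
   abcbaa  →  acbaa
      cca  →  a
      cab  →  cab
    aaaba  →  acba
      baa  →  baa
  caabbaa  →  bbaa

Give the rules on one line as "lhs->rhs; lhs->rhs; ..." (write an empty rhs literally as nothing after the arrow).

aab->cb; bc->c; cc->

  | cbaabc => cbcbc => ccbc => bc => c
  | aaa
  | baba
  | abcbaa => acbaa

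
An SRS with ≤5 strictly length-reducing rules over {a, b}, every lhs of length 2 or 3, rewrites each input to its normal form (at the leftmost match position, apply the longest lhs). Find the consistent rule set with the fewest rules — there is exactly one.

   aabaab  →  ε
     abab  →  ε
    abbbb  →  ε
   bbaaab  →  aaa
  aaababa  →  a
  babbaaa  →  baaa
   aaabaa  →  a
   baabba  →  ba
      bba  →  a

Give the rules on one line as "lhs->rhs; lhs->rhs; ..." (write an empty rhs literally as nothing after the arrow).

  | aabaab => abab => bb => ε
  | abab => bb => ε
  | abbbb => bbbb => bb => ε
  | bbaaab => aaab => aaa

ab->a; aba->b; abb->bb; bb->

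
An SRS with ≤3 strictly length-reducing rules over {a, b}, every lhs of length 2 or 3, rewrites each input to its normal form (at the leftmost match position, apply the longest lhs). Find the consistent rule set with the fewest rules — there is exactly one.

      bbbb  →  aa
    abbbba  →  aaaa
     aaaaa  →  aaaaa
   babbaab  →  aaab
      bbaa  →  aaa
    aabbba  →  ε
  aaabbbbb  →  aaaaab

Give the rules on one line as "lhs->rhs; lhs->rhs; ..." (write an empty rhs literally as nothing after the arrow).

aba->ba; ba->; bb->a

  | bbbb => abb => aa
  | abbbba => aabba => aaaa
  | aaaaa
  | babbaab => bbaab => aaab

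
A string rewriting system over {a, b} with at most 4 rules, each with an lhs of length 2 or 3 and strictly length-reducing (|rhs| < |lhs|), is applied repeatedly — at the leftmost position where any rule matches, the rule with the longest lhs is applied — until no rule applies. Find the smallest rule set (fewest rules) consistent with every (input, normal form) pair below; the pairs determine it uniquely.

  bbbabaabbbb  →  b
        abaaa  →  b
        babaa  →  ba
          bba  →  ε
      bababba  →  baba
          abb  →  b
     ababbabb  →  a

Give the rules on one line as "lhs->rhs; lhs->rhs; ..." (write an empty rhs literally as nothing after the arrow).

aa->b; baa->; bb->a; bba->

  | bbbabaabbbb => ababaabbbb => ababbbb => abaabb => abb => aa => b
  | abaaa => aa => b
  | babaa => ba
  | bba => ε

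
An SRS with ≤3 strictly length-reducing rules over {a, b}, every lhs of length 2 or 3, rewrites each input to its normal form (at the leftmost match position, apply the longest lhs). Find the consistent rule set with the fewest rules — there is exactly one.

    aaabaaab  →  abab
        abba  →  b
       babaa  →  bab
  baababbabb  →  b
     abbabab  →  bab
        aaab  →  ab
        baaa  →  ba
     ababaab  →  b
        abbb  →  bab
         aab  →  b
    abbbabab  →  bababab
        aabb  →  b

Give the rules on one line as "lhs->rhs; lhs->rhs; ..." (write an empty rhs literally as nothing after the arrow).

aa->; abb->ba; bb->b

  | aaabaaab => abaaab => abab
  | abba => baa => b
  | babaa => bab
  | baababbabb => bbabbabb => babbabb => bbaabb => baabb => bbb => bb => b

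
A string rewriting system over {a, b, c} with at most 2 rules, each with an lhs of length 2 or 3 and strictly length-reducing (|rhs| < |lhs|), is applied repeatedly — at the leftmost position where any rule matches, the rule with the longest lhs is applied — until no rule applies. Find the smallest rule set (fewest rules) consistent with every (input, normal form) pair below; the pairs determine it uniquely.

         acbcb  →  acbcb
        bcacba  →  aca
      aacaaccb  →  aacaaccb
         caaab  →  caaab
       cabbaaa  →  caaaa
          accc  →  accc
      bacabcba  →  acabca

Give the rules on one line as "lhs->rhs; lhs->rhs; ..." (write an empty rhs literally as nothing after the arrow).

  | acbcb
  | bcacba => bacba => acba => aca
  | aacaaccb
  | caaab

ba->a; cac->ac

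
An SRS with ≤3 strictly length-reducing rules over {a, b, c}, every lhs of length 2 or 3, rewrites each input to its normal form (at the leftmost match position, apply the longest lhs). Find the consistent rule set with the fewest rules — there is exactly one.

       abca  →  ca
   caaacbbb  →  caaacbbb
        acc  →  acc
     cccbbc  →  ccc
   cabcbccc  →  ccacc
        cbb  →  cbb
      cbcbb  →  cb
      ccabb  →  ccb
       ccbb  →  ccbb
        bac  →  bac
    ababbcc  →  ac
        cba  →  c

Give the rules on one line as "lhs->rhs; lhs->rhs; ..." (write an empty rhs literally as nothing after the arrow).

ab->; bc->a; cba->c

  | abca => ca
  | caaacbbb
  | acc
  | cccbbc => cccba => ccc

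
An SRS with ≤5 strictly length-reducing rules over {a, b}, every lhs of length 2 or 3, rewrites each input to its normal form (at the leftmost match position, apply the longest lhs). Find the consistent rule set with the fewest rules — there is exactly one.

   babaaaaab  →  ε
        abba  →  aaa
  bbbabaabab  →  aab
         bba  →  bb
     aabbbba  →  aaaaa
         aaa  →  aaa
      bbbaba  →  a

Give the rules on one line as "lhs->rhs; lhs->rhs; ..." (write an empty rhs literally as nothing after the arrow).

aba->a; abb->aa; ba->b; bbb->

  | babaaaaab => bbaaaaab => bbaaaab => bbaaab => bbaab => bbab => bbb => ε
  | abba => aaa
  | bbbabaabab => abaabab => aabab => aab
  | bba => bb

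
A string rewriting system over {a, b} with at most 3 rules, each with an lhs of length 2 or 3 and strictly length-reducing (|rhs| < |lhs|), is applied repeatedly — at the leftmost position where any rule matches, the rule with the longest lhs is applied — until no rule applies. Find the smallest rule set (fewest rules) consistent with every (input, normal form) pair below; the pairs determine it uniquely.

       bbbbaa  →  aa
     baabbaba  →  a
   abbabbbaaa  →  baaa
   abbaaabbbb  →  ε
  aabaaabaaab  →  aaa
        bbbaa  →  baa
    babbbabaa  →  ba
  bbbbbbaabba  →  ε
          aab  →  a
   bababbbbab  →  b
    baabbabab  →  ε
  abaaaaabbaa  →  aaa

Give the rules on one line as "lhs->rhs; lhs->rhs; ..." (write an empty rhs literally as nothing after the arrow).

ab->; aba->; bb->

  | bbbbaa => bbaa => aa
  | baabbaba => bababa => bba => a
  | abbabbbaaa => babbbaaa => bbbaaa => baaa
  | abbaaabbbb => baaabbbb => baabbb => babb => bb => ε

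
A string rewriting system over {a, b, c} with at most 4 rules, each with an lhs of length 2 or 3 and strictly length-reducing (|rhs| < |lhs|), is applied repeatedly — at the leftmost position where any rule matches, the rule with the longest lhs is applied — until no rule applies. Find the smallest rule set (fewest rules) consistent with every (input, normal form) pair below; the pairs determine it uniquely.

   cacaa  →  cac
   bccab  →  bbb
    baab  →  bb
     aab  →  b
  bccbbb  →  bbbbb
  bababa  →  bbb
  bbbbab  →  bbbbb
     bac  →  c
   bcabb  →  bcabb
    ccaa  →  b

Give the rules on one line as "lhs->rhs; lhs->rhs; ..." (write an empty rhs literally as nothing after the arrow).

  | cacaa => cac
  | bccab => bbab => bbb
  | baab => bab => bb
  | aab => b

aa->; ba->b; bac->c; cc->b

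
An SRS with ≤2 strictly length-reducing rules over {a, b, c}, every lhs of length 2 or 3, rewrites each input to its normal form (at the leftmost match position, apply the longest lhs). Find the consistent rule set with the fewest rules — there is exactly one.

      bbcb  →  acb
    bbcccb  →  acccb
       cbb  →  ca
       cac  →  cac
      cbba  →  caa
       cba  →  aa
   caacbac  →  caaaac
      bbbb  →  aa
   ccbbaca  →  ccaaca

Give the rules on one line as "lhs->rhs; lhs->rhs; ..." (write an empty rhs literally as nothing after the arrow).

bb->a; cba->aa

  | bbcb => acb
  | bbcccb => acccb
  | cbb => ca
  | cac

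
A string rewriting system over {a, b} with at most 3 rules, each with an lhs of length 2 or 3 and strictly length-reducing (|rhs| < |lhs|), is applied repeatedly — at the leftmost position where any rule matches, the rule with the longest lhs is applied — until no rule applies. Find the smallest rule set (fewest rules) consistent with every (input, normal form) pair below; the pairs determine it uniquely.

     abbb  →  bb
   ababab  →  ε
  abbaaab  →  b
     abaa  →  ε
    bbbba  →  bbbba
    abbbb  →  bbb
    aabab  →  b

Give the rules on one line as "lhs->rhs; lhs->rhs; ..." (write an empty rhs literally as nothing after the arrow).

  | abbb => bb
  | ababab => abab => ab => ε
  | abbaaab => baaab => bab => b
  | abaa => aa => ε

aa->; ab->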